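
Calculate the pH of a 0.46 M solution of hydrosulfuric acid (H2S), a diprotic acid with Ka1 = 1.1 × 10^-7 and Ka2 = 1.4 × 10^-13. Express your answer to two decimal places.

pH = 3.65

Ka1 ≫ Ka2, so treat the first dissociation as the only significant source of H+.
Ka1 = x²/(0.46 − x) = 1.1 × 10^-7
x ≈ √(1.1 × 10^-7 × 0.46) = 2.25 × 10^-4 M
pH = −log(2.25 × 10^-4) = 3.65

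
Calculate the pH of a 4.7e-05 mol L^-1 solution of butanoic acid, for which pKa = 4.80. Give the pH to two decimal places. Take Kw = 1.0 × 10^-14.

pH = 4.69

CH3(CH2)2COOH ⇌ CH3(CH2)2COO- + H+
Ka = 10^(−4.80) = 1.58 × 10^-5
Let x = [H+] at equilibrium. Ka = x²/(4.7e-05 − x).
Here C₀/Ka ≈ 2.97, so the small-x approximation fails. Use the quadratic:
x = (−Ka + √(Ka² + 4·Ka·C₀))/2 = 2.05 × 10^-5 M
pH = −log(2.05 × 10^-5) = 4.69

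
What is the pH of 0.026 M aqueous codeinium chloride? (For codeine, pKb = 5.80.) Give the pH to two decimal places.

C18H22NO3+ is the conjugate acid of the weak base C18H21NO3.
Kb = 10^(−5.80) = 1.58 × 10^-6
Ka = Kw/Kb = 1.0×10^-14 / 1.58 × 10^-6 = 6.33 × 10^-9
Let x = [H+] at equilibrium. Ka = x²/(0.026 − x).
Since Ka ≪ C₀, x ≈ √(Ka·C₀) = 1.28 × 10^-5 M.
(x/C₀ = 0.049% < 5%, so the approximation holds.)
pH = −log[H+] = −log(1.28 × 10^-5) = 4.89

pH = 4.89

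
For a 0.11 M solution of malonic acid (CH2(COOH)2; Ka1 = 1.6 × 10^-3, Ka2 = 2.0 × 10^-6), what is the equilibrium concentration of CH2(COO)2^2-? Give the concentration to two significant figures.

2.0 × 10^-6 M

First ionization gives [H+] ≈ [CH2(COOH)COO-] = 1.25 × 10^-2 M.
Second step: Ka2 = [H+][CH2(COO)2^2-]/[CH2(COOH)COO-] ≈ [CH2(COO)2^2-] (since [H+] ≈ [CH2(COOH)COO-]).
So [CH2(COO)2^2-] ≈ Ka2.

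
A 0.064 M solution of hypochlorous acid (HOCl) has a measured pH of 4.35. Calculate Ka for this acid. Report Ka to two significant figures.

Ka = 3.1 × 10^-8

[H+] = 10^(-4.35) = 4.47 × 10^-5 M
At equilibrium [HA] = 0.064 − 4.47 × 10^-5 = 6.40 × 10^-2 M
Ka = [H+][A-]/[HA] = (4.47 × 10^-5)² / 6.40 × 10^-2 = 3.1 × 10^-8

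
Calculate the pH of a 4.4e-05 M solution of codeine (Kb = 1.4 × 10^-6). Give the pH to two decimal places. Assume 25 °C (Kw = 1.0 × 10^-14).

C18H21NO3 + H2O ⇌ C18H22NO3+ + OH-
Kb = x²/(4.4e-05 − x) = 1.4 × 10^-6
The 5% rule fails; solving x² + Kb·x − Kb·C₀ = 0 exactly:
x = [−1.4e-06 + √(1.4e-06² + 2.46e-10)]/2 = 7.18 × 10^-6 M
pOH = 5.14, so pH = 14.00 − pOH = 8.86

pH = 8.86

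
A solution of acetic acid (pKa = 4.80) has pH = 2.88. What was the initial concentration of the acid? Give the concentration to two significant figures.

[H+] = 10^(-2.88) = 1.32 × 10^-3 M = x
Ka = 10^(−4.80) = 1.58 × 10^-5
Ka = x²/(C₀ − x) ⇒ C₀ = x + x²/Ka
C₀ = 1.32 × 10^-3 + (1.32 × 10^-3)²/(1.58 × 10^-5) = 1.12 × 10^-1 M

C₀ = 1.1 × 10^-1 M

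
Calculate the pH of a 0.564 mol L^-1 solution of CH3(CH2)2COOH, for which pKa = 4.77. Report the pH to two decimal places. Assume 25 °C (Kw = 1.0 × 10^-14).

pH = 2.51

CH3(CH2)2COOH ⇌ CH3(CH2)2COO- + H+
Ka = 10^(−4.77) = 1.70 × 10^-5
From the ICE table, Ka = x²/(0.564 − x) = 1.70 × 10^-5.
Since Ka ≪ C₀, x ≈ √(Ka·C₀) = 3.10 × 10^-3 M.
Check: 0.55% ionized — well under 5%, approximation valid.
pH = −log(3.10 × 10^-3) = 2.51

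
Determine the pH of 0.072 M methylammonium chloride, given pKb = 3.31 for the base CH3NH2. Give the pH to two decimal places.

CH3NH3+ is the conjugate acid of the weak base CH3NH2.
Kb = 10^(−3.31) = 4.90 × 10^-4
Ka = Kw/Kb = 1.0×10^-14 / 4.90 × 10^-4 = 2.04 × 10^-11
Ka = [H+]²/(0.072 − [H+]) = 2.04 × 10^-11
Assume [H+] ≪ 0.072: [H+] ≈ √(2.04 × 10^-11 × 0.072) = 1.21 × 10^-6 M
pH = −log[H+] = −log(1.21 × 10^-6) = 5.92

pH = 5.92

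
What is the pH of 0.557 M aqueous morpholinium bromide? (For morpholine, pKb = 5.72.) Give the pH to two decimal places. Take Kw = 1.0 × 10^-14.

pH = 4.27

C4H8ONH2+ is the conjugate acid of the weak base C4H8ONH.
Kb = 10^(−5.72) = 1.91 × 10^-6
Ka = Kw/Kb = 1.0×10^-14 / 1.91 × 10^-6 = 5.24 × 10^-9
Ka = [H+]²/(0.557 − [H+]) = 5.24 × 10^-9
Assume [H+] ≪ 0.557: [H+] ≈ √(5.24 × 10^-9 × 0.557) = 5.40 × 10^-5 M
([H+]/C₀ = 0.0097% < 5%, so the approximation holds.)
pH = −log[H+] = −log(5.40 × 10^-5) = 4.27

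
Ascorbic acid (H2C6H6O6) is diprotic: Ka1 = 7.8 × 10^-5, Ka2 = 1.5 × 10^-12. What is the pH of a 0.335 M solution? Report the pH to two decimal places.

pH = 2.29

Since Ka1 ≫ Ka2, the first ionization dominates [H+].
Ka1 = x²/(0.335 − x) = 7.8 × 10^-5
x ≈ √(7.8 × 10^-5 × 0.335) = 5.11 × 10^-3 M
pH = −log(5.11 × 10^-3) = 2.29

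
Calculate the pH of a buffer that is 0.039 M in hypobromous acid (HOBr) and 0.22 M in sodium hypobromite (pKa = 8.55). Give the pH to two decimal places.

pH = 9.30

Henderson–Hasselbalch: pH = pKa + log([OBr-]/[HOBr]) = 8.55 + log(0.22/0.039)
pH = 8.55 + (+0.751) = 9.30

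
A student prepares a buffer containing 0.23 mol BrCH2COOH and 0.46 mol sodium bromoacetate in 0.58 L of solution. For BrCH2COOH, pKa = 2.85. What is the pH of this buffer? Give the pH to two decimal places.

pH = 3.15

Henderson–Hasselbalch: pH = pKa + log([BrCH2COO-]/[BrCH2COOH]) = 2.85 + log(0.46/0.23)
pH = 2.85 + (+0.301) = 3.15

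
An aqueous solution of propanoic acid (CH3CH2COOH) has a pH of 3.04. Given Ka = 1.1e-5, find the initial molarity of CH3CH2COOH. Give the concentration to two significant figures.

[H+] = 10^(-3.04) = 9.12 × 10^-4 M = x
Ka = x²/(C₀ − x) ⇒ C₀ = x + x²/Ka
C₀ = 9.12 × 10^-4 + (9.12 × 10^-4)²/(1.1 × 10^-5) = 7.65 × 10^-2 M

C₀ = 7.7 × 10^-2 M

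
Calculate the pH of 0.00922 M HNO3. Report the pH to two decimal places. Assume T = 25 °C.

pH = 2.04

HNO3 is a strong acid and dissociates completely, so [H+] = 0.00922 M.
pH = -log(0.00922) = 2.04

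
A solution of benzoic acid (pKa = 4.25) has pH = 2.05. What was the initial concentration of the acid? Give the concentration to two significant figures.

[H+] = 10^(-2.05) = 8.91 × 10^-3 M = x
Ka = 10^(−4.25) = 5.62 × 10^-5
Ka = x²/(C₀ − x) ⇒ C₀ = x + x²/Ka
C₀ = 8.91 × 10^-3 + (8.91 × 10^-3)²/(5.62 × 10^-5) = 1.42 M

C₀ = 1.4 M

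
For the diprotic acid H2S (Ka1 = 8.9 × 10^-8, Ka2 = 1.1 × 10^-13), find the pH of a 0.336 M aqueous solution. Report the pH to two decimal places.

Ka1 ≫ Ka2, so treat the first dissociation as the only significant source of H+.
Ka1 = x²/(0.336 − x) = 8.9 × 10^-8
x ≈ √(8.9 × 10^-8 × 0.336) = 1.73 × 10^-4 M
pH = −log(1.73 × 10^-4) = 3.76

pH = 3.76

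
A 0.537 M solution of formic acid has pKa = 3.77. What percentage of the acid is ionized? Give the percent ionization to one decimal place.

HCOOH ⇌ HCOO- + H+; let x = [H+] at equilibrium.
Ka = 10^(−3.77) = 1.70 × 10^-4
x ≈ √(Ka·C₀) = √(1.70 × 10^-4 × 0.537) = 9.55 × 10^-3 M
Fraction ionized = 9.55 × 10^-3 / 0.537 = 0.0178 → 1.8%

1.8%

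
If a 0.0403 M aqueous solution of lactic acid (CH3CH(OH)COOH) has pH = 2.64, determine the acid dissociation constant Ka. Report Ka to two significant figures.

[H+] = 10^(-2.64) = 2.29 × 10^-3 M
At equilibrium [HA] = 0.0403 − 2.29 × 10^-3 = 3.80 × 10^-2 M
Ka = [H+][A-]/[HA] = (2.29 × 10^-3)² / 3.80 × 10^-2 = 1.4 × 10^-4

Ka = 1.4 × 10^-4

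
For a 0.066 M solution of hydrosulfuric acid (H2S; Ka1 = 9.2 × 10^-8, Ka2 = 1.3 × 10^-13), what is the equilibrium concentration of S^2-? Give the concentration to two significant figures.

First ionization gives [H+] ≈ [HS-] = 7.79 × 10^-5 M.
Second step: Ka2 = [H+][S^2-]/[HS-] ≈ [S^2-] (since [H+] ≈ [HS-]).
So [S^2-] ≈ Ka2.

1.3 × 10^-13 M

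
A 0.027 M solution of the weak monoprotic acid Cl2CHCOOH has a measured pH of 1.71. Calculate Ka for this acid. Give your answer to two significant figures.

[H+] = 10^(-1.71) = 1.95 × 10^-2 M
At equilibrium [HA] = 0.027 − 1.95 × 10^-2 = 7.50 × 10^-3 M
Ka = [H+][A-]/[HA] = (1.95 × 10^-2)² / 7.50 × 10^-3 = 5.1 × 10^-2

Ka = 5.1 × 10^-2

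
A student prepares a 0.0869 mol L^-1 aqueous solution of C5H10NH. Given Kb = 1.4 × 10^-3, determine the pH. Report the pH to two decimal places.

pH = 12.02

C5H10NH + H2O ⇌ C5H10NH2+ + OH-
From the ICE table, Kb = [OH-]²/(0.0869 − [OH-]) = 1.4 × 10^-3.
[OH-] is not negligible relative to C₀; solve [OH-]² + 0.0014·[OH-] − 0.000122 = 0.
[OH-] = [−0.0014 + √(0.0014² + 0.000487)]/2 = 1.04 × 10^-2 M
pOH = −log(1.04 × 10^-2) = 1.98; pH = 14.00 − 1.98 = 12.02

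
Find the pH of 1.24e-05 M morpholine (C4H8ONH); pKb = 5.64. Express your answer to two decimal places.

C4H8ONH + H2O ⇌ C4H8ONH2+ + OH-
Kb = 10^(−5.64) = 2.29 × 10^-6
From the ICE table, Kb = [OH-]²/(1.24e-05 − [OH-]) = 2.29 × 10^-6.
The 5% rule fails; solving [OH-]² + Kb·[OH-] − Kb·C₀ = 0 exactly:
[OH-] = [−2.29e-06 + √(2.29e-06² + 1.14e-10)]/2 = 4.31 × 10^-6 M
pOH = −log(4.31 × 10^-6) = 5.37; pH = 14.00 − 5.37 = 8.63

pH = 8.63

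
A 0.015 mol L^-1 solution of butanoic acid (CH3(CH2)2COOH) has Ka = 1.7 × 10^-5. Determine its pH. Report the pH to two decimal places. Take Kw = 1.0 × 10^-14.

CH3(CH2)2COOH ⇌ CH3(CH2)2COO- + H+
From the ICE table, Ka = [H+]²/(0.015 − [H+]) = 1.7 × 10^-5.
Assume [H+] ≪ 0.015: [H+] ≈ √(1.7 × 10^-5 × 0.015) = 5.05 × 10^-4 M
([H+]/C₀ = 3.4% < 5%, so the approximation holds.)
pH = −log[H+] = −log(5.05 × 10^-4) = 3.30

pH = 3.30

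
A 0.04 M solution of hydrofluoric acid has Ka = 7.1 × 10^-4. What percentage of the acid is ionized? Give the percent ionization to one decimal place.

HF ⇌ F- + H+; let x = [H+] at equilibrium.
Solve x² + 0.00071x − 2.84e-05 = 0 → x = 4.99 × 10^-3 M
% ionization = x/C₀ × 100% = 4.99 × 10^-3/0.04 × 100% = 12.5%

12.5%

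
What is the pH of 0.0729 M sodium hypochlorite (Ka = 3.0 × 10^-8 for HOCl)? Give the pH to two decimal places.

pH = 10.19

OCl- is the conjugate base of the weak acid HOCl.
Kb = Kw/Ka = 1.0×10^-14 / 3.0 × 10^-8 = 3.33 × 10^-7
Kb = [OH-]²/(0.0729 − [OH-]) = 3.33 × 10^-7
Assume [OH-] ≪ 0.0729: [OH-] ≈ √(3.33 × 10^-7 × 0.0729) = 1.56 × 10^-4 M
Check: 0.21% ionized — well under 5%, approximation valid.
pOH = −log(1.56 × 10^-4) = 3.81; pH = 14.00 − 3.81 = 10.19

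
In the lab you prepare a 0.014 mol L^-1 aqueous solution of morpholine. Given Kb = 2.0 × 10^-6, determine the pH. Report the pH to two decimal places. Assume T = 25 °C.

pH = 10.22

C4H8ONH + H2O ⇌ C4H8ONH2+ + OH-
From the ICE table, Kb = [OH-]²/(0.014 − [OH-]) = 2.0 × 10^-6.
Since Kb ≪ C₀, [OH-] ≈ √(Kb·C₀) = 1.67 × 10^-4 M.
Check: 1.2% ionized — well under 5%, approximation valid.
pOH = −log(1.67 × 10^-4) = 3.78; pH = 14.00 − 3.78 = 10.22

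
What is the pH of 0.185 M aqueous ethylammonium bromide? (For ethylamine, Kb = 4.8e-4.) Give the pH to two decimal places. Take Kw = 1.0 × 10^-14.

pH = 5.71

C2H5NH3+ is the conjugate acid of the weak base C2H5NH2.
Ka = Kw/Kb = 1.0×10^-14 / 4.8 × 10^-4 = 2.08 × 10^-11
Let x = [H+] at equilibrium. Ka = x²/(0.185 − x).
Assume x ≪ 0.185: x ≈ √(2.08 × 10^-11 × 0.185) = 1.96 × 10^-6 M
Check: 0.0011% ionized — well under 5%, approximation valid.
pH = −log(1.96 × 10^-6) = 5.71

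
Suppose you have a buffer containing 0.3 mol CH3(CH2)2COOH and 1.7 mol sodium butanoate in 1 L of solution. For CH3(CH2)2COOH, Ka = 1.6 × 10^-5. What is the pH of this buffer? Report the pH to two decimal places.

pH = 5.55

pKa = −log(1.6 × 10^-5) = 4.796
Using pH = pKa + log([base]/[acid]) with [base]/[acid] = 1.7/0.3:
pH = 4.796 + (+0.753) = 5.55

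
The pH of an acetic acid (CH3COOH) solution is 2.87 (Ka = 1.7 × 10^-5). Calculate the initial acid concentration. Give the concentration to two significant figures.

[H+] = 10^(-2.87) = 1.35 × 10^-3 M = x
Ka = x²/(C₀ − x) ⇒ C₀ = x + x²/Ka
C₀ = 1.35 × 10^-3 + (1.35 × 10^-3)²/(1.7 × 10^-5) = 1.09 × 10^-1 M

C₀ = 1.1 × 10^-1 M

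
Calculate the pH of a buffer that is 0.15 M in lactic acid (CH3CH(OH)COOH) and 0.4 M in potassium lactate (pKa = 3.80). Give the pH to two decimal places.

pH = 4.23

pH = pKa + log([A⁻]/[HA]) = 3.80 + log(0.4/0.15)
pH = 3.80 + (+0.426) = 4.23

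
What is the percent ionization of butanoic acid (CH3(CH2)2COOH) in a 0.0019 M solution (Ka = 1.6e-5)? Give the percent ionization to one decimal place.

CH3(CH2)2COOH ⇌ CH3(CH2)2COO- + H+; let x = [H+] at equilibrium.
Ka = x²/(C₀ − x); solving the quadratic gives x = 1.67 × 10^-4 M.
% ionization = x/C₀ × 100% = 1.67 × 10^-4/0.0019 × 100% = 8.8%

8.8%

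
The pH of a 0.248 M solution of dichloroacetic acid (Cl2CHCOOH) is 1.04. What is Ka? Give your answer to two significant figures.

Ka = 5.3 × 10^-2

[H+] = 10^(-1.04) = 9.12 × 10^-2 M
At equilibrium [HA] = 0.248 − 9.12 × 10^-2 = 1.57 × 10^-1 M
Ka = [H+][A-]/[HA] = (9.12 × 10^-2)² / 1.57 × 10^-1 = 5.3 × 10^-2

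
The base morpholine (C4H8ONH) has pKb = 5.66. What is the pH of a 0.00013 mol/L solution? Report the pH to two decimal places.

pH = 9.20

C4H8ONH + H2O ⇌ C4H8ONH2+ + OH-
Kb = 10^(−5.66) = 2.19 × 10^-6
From the ICE table, Kb = [OH-]²/(0.00013 − [OH-]) = 2.19 × 10^-6.
Here C₀/Kb ≈ 59.4, so the small-[OH-] approximation fails. Use the quadratic:
[OH-] = [−2.19e-06 + √(2.19e-06² + 1.14e-09)]/2 = 1.58 × 10^-5 M
pOH = 4.80, so pH = 14.00 − pOH = 9.20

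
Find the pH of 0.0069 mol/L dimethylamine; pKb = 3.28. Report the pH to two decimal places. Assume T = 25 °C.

pH = 11.22

(CH3)2NH + H2O ⇌ (CH3)2NH2+ + OH-
Kb = 10^(−3.28) = 5.25 × 10^-4
Kb = [OH-]²/(0.0069 − [OH-]) = 5.25 × 10^-4
[OH-] is not negligible relative to C₀; solve [OH-]² + 0.000525·[OH-] − 3.62e-06 = 0.
[OH-] = [−0.000525 + √(0.000525² + 1.45e-05)]/2 = 1.66 × 10^-3 M
pOH = 2.78, so pH = 14.00 − pOH = 11.22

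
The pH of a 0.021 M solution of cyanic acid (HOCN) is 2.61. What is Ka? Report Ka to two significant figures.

Ka = 3.2 × 10^-4

[H+] = 10^(-2.61) = 2.45 × 10^-3 M
At equilibrium [HA] = 0.021 − 2.45 × 10^-3 = 1.86 × 10^-2 M
Ka = [H+][A-]/[HA] = (2.45 × 10^-3)² / 1.86 × 10^-2 = 3.2 × 10^-4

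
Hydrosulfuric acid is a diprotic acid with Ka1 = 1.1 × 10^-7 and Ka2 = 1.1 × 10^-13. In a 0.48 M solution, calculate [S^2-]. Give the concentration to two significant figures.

1.1 × 10^-13 M

First ionization gives [H+] ≈ [HS-] = 2.30 × 10^-4 M.
Second step: Ka2 = [H+][S^2-]/[HS-] ≈ [S^2-] (since [H+] ≈ [HS-]).
So [S^2-] ≈ Ka2.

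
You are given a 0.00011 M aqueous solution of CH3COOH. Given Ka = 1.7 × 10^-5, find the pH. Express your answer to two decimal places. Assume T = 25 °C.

CH3COOH ⇌ CH3COO- + H+
Ka = [H+]²/(0.00011 − [H+]) = 1.7 × 10^-5
Here C₀/Ka ≈ 6.47, so the small-[H+] approximation fails. Use the quadratic:
[H+] = [−1.7e-05 + √(1.7e-05² + 7.48e-09)]/2 = 3.56 × 10^-5 M
pH = −log(3.56 × 10^-5) = 4.45

pH = 4.45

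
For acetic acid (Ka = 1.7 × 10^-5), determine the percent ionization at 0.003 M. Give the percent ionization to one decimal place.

CH3COOH ⇌ CH3COO- + H+; let x = [H+] at equilibrium.
Solve x² + 1.7e-05x − 5.1e-08 = 0 → x = 2.17 × 10^-4 M
% ionization = x/C₀ × 100% = 2.17 × 10^-4/0.003 × 100% = 7.2%

7.2%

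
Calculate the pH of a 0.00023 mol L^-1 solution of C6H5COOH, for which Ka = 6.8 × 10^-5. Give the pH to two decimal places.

C6H5COOH ⇌ C6H5COO- + H+
From the ICE table, Ka = x²/(0.00023 − x) = 6.8 × 10^-5.
x is not negligible relative to C₀; solve x² + 6.8e-05·x − 1.56e-08 = 0.
x = (−Ka + √(Ka² + 4·Ka·C₀))/2 = 9.56 × 10^-5 M
pH = −log(9.56 × 10^-5) = 4.02

pH = 4.02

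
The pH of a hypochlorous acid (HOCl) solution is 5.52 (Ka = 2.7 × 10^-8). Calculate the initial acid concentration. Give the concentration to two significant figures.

[H+] = 10^(-5.52) = 3.02 × 10^-6 M = x
Ka = x²/(C₀ − x) ⇒ C₀ = x + x²/Ka
C₀ = 3.02 × 10^-6 + (3.02 × 10^-6)²/(2.7 × 10^-8) = 3.41 × 10^-4 M

C₀ = 3.4 × 10^-4 M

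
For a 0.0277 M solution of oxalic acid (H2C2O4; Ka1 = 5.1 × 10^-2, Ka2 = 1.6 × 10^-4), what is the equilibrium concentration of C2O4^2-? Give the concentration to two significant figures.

1.6 × 10^-4 M

First ionization gives [H+] ≈ [HC2O4-] = 1.99 × 10^-2 M.
Second step: Ka2 = [H+][C2O4^2-]/[HC2O4-] ≈ [C2O4^2-] (since [H+] ≈ [HC2O4-]).
So [C2O4^2-] ≈ Ka2.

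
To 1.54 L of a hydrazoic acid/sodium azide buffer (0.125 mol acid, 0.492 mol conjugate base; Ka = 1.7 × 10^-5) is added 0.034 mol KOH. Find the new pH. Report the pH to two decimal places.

After neutralization: n(HN3) = 0.091 mol, n(N3-) = 0.526 mol.
pKa = −log(1.7 × 10^-5) = 4.770
Henderson–Hasselbalch with mole ratio 0.526/0.091: pH = 4.770 + (+0.762)

pH = 5.53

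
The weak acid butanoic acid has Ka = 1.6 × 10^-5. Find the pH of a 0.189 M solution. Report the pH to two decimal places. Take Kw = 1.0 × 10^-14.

pH = 2.76

CH3(CH2)2COOH ⇌ CH3(CH2)2COO- + H+
Ka = [H+]²/(0.189 − [H+]) = 1.6 × 10^-5
Neglecting [H+] in the denominator: [H+] = √(1.6 × 10^-5 × 0.189) = 1.74 × 10^-3 M
pH = −log(1.74 × 10^-3) = 2.76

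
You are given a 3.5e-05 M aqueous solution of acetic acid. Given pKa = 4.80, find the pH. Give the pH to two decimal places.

pH = 4.77

CH3COOH ⇌ CH3COO- + H+
Ka = 10^(−4.80) = 1.58 × 10^-5
Let x = [H+] at equilibrium. Ka = x²/(3.5e-05 − x).
Here C₀/Ka ≈ 2.22, so the small-x approximation fails. Use the quadratic:
x = (−Ka + √(Ka² + 4·Ka·C₀))/2 = 1.69 × 10^-5 M
pH = −log(1.69 × 10^-5) = 4.77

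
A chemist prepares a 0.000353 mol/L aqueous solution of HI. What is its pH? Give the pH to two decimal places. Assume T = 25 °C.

HI is a strong acid and dissociates completely, so [H+] = 0.000353 M.
pH = -log(0.000353) = 3.45

pH = 3.45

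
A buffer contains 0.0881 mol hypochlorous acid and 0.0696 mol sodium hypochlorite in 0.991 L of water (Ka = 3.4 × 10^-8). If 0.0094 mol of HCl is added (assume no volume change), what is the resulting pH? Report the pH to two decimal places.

After neutralization: n(HOCl) = 0.0975 mol, n(OCl-) = 0.0602 mol.
pKa = −log(3.4 × 10^-8) = 7.469
Henderson–Hasselbalch with mole ratio 0.0602/0.0975: pH = 7.469 + (-0.209)

pH = 7.26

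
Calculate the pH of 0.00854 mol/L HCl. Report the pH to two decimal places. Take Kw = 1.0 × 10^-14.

pH = 2.07

HCl is a strong acid and dissociates completely, so [H+] = 0.00854 M.
pH = -log(0.00854) = 2.07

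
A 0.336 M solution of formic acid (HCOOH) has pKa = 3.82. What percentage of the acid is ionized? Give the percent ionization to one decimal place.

HCOOH ⇌ HCOO- + H+; let x = [H+] at equilibrium.
Ka = 10^(−3.82) = 1.51 × 10^-4
x ≈ √(Ka·C₀) = √(1.51 × 10^-4 × 0.336) = 7.12 × 10^-3 M
Fraction ionized = 7.12 × 10^-3 / 0.336 = 0.0212 → 2.1%

2.1%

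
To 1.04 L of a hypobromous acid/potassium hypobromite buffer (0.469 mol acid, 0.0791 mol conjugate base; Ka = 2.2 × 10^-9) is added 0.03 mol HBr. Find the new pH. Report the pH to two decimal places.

pH = 7.65

After neutralization: n(HOBr) = 0.499 mol, n(OBr-) = 0.0491 mol.
pKa = −log(2.2 × 10^-9) = 8.658
pH = pKa + log(n_OBr-/n_HOBr) = 8.658 + log(0.0491/0.499) = 8.658 + (-1.007)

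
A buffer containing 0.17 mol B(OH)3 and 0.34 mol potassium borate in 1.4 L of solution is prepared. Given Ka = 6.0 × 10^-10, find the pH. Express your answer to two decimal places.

pKa = −log(6.0 × 10^-10) = 9.222
Using pH = pKa + log([base]/[acid]) with [base]/[acid] = 0.34/0.17:
pH = 9.222 + (+0.301) = 9.52

pH = 9.52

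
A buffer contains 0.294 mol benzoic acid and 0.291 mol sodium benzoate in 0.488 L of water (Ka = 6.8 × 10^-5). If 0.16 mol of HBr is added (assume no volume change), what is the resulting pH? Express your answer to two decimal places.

After neutralization: n(C6H5COOH) = 0.454 mol, n(C6H5COO-) = 0.131 mol.
pKa = −log(6.8 × 10^-5) = 4.167
pH = pKa + log([A⁻]/[HA]) = 4.167 + log(0.131/0.454) = 4.167 -0.540

pH = 3.63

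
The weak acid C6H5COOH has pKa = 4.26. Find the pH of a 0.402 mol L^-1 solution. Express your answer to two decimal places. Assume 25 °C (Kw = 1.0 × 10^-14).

pH = 2.33

C6H5COOH ⇌ C6H5COO- + H+
Ka = 10^(−4.26) = 5.50 × 10^-5
From the ICE table, Ka = [H+]²/(0.402 − [H+]) = 5.50 × 10^-5.
Assume [H+] ≪ 0.402: [H+] ≈ √(5.50 × 10^-5 × 0.402) = 4.70 × 10^-3 M
([H+]/C₀ = 1.2% < 5%, so the approximation holds.)
pH = −log(4.70 × 10^-3) = 2.33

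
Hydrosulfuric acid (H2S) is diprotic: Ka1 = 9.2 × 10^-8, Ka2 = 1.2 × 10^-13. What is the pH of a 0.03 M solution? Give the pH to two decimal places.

Since Ka1 ≫ Ka2, the first ionization dominates [H+].
Ka1 = x²/(0.03 − x) = 9.2 × 10^-8
x ≈ √(9.2 × 10^-8 × 0.03) = 5.25 × 10^-5 M
pH = −log(5.25 × 10^-5) = 4.28

pH = 4.28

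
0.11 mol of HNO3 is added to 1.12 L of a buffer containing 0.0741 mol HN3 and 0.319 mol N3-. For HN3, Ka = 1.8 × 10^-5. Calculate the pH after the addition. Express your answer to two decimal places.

After neutralization: n(HN3) = 0.184 mol, n(N3-) = 0.209 mol.
pKa = −log(1.8 × 10^-5) = 4.745
Henderson–Hasselbalch with mole ratio 0.209/0.184: pH = 4.745 + (+0.055)

pH = 4.80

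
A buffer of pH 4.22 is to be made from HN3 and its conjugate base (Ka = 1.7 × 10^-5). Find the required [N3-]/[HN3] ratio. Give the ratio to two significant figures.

ratio = 0.28

pKa = -log(1.7 × 10^-5) = 4.770
pH = pKa + log(r) ⇒ log(r) = 4.22 − 4.770 = -0.550
r = [N3-]/[HN3] = 10^(-0.550) = 0.282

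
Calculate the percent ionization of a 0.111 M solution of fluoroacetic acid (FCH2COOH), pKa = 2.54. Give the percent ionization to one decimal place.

14.9%

FCH2COOH ⇌ FCH2COO- + H+; let x = [H+] at equilibrium.
Ka = 10^(−2.54) = 2.88 × 10^-3
Ka = x²/(C₀ − x); solving the quadratic gives x = 1.65 × 10^-2 M.
% ionization = x/C₀ × 100% = 1.65 × 10^-2/0.111 × 100% = 14.9%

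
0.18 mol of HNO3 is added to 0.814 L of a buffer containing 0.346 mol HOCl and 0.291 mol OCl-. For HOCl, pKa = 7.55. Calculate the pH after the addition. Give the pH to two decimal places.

Added H+ converts OCl- to HOCl: HOCl → 0.526 mol, OCl- → 0.111 mol.
pH = pKa + log(n_OCl-/n_HOCl) = 7.55 + log(0.111/0.526) = 7.55 + (-0.676)

pH = 6.87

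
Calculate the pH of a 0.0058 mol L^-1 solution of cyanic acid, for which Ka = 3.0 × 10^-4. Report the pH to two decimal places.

HOCN ⇌ OCN- + H+
From the ICE table, Ka = x²/(0.0058 − x) = 3.0 × 10^-4.
The 5% rule fails; solving x² + Ka·x − Ka·C₀ = 0 exactly:
x = (−Ka + √(Ka² + 4·Ka·C₀))/2 = 1.18 × 10^-3 M
pH = −log(1.18 × 10^-3) = 2.93

pH = 2.93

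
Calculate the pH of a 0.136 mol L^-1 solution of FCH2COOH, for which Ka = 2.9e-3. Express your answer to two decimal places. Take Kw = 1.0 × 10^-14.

FCH2COOH ⇌ FCH2COO- + H+
From the ICE table, Ka = [H+]²/(0.136 − [H+]) = 2.9 × 10^-3.
Here C₀/Ka ≈ 46.9, so the small-[H+] approximation fails. Use the quadratic:
[H+] = [−0.0029 + √(0.0029² + 0.00158)]/2 = 1.85 × 10^-2 M
pH = −log[H+] = −log(1.85 × 10^-2) = 1.73

pH = 1.73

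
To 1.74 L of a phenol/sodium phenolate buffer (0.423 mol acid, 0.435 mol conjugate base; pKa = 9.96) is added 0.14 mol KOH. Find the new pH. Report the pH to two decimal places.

After neutralization: n(C6H5OH) = 0.283 mol, n(C6H5O-) = 0.575 mol.
Henderson–Hasselbalch with mole ratio 0.575/0.283: pH = 9.96 + (+0.308)

pH = 10.27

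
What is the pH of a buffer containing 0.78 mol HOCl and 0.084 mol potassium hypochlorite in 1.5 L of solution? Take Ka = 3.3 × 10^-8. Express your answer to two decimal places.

pKa = −log(3.3 × 10^-8) = 7.481
Using pH = pKa + log([base]/[acid]) with [base]/[acid] = 0.084/0.78:
pH = 7.481 + (-0.968) = 6.51

pH = 6.51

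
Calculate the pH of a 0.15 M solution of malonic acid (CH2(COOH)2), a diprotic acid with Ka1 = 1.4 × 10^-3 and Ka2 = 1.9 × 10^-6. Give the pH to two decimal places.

pH = 1.86

Since Ka1 ≫ Ka2, the first ionization dominates [H+].
Ka1 = x²/(0.15 − x) = 1.4 × 10^-3
Solving the quadratic: x = (−Ka1 + √(Ka1² + 4·Ka1·C₀))/2 = 1.38 × 10^-2 M
pH = −log(1.38 × 10^-2) = 1.86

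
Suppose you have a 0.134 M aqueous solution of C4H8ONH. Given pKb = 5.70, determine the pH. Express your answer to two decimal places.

pH = 10.71

C4H8ONH + H2O ⇌ C4H8ONH2+ + OH-
Kb = 10^(−5.70) = 2.00 × 10^-6
Kb = [OH-]²/(0.134 − [OH-]) = 2.00 × 10^-6
Assume [OH-] ≪ 0.134: [OH-] ≈ √(2.00 × 10^-6 × 0.134) = 5.18 × 10^-4 M
([OH-]/C₀ = 0.39% < 5%, so the approximation holds.)
pOH = −log(5.18 × 10^-4) = 3.29; pH = 14.00 − 3.29 = 10.71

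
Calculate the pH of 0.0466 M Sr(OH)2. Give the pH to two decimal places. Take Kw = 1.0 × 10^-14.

Sr(OH)2 is a strong base (each formula unit releases 2 OH-); [OH-] = 0.0932 M.
pOH = -log(0.0932) = 1.03
pH = 14.00 - 1.03 = 12.97

pH = 12.97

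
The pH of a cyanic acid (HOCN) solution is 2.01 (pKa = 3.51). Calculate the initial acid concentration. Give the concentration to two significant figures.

[H+] = 10^(-2.01) = 9.77 × 10^-3 M = x
Ka = 10^(−3.51) = 3.09 × 10^-4
Ka = x²/(C₀ − x) ⇒ C₀ = x + x²/Ka
C₀ = 9.77 × 10^-3 + (9.77 × 10^-3)²/(3.09 × 10^-4) = 3.19 × 10^-1 M

C₀ = 3.2 × 10^-1 M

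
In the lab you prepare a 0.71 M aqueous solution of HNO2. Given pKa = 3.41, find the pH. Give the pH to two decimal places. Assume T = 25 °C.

pH = 1.78

HNO2 ⇌ NO2- + H+
Ka = 10^(−3.41) = 3.89 × 10^-4
Ka = [H+]²/(0.71 − [H+]) = 3.89 × 10^-4
Neglecting [H+] in the denominator: [H+] = √(3.89 × 10^-4 × 0.71) = 1.66 × 10^-2 M
pH = −log(1.66 × 10^-2) = 1.78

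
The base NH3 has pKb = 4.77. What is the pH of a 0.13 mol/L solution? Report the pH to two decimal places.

NH3 + H2O ⇌ NH4+ + OH-
Kb = 10^(−4.77) = 1.70 × 10^-5
Kb = x²/(0.13 − x) = 1.70 × 10^-5
Since Kb ≪ C₀, x ≈ √(Kb·C₀) = 1.49 × 10^-3 M.
(x/C₀ = 1.1% < 5%, so the approximation holds.)
pOH = −log(1.49 × 10^-3) = 2.83; pH = 14.00 − 2.83 = 11.17

pH = 11.17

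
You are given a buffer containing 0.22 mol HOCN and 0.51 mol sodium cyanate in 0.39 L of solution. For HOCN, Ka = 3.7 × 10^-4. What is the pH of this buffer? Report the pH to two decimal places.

pKa = −log(3.7 × 10^-4) = 3.432
pH = pKa + log([A⁻]/[HA]) = 3.432 + log(0.51/0.22)
pH = 3.432 + (+0.365) = 3.80

pH = 3.80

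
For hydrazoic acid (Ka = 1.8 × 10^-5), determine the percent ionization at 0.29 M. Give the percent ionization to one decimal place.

0.8%

HN3 ⇌ N3- + H+; let x = [H+] at equilibrium.
x ≈ √(Ka·C₀) = √(1.8 × 10^-5 × 0.29) = 2.28 × 10^-3 M
% ionization = x/C₀ × 100% = 2.28 × 10^-3/0.29 × 100% = 0.8%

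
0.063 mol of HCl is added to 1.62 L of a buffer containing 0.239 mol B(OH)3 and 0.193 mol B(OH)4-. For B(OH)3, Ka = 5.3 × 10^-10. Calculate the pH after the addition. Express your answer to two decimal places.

Added H+ converts B(OH)4- to B(OH)3: B(OH)3 → 0.302 mol, B(OH)4- → 0.13 mol.
pKa = −log(5.3 × 10^-10) = 9.276
Henderson–Hasselbalch with mole ratio 0.13/0.302: pH = 9.276 + (-0.366)

pH = 8.91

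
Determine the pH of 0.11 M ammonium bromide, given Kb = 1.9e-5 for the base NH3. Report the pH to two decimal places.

NH4+ is the conjugate acid of the weak base NH3.
Ka = Kw/Kb = 1.0×10^-14 / 1.9 × 10^-5 = 5.26 × 10^-10
Ka = [H+]²/(0.11 − [H+]) = 5.26 × 10^-10
Since Ka ≪ C₀, [H+] ≈ √(Ka·C₀) = 7.61 × 10^-6 M.
pH = −log(7.61 × 10^-6) = 5.12

pH = 5.12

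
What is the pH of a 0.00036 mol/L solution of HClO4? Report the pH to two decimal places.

pH = 3.44

HClO4 is a strong acid and dissociates completely, so [H+] = 0.00036 M.
pH = -log(0.00036) = 3.44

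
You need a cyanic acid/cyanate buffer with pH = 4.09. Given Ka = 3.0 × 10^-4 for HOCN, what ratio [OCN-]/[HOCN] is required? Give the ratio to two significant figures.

pKa = -log(3.0 × 10^-4) = 3.523
pH = pKa + log(r) ⇒ log(r) = 4.09 − 3.523 = +0.567
r = [OCN-]/[HOCN] = 10^(+0.567) = 3.69

ratio = 3.7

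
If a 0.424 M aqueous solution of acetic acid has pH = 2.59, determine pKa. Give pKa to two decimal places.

[H+] = 10^(-2.59) = 2.57 × 10^-3 M
At equilibrium [HA] = 0.424 − 2.57 × 10^-3 = 4.21 × 10^-1 M
Ka = [H+][A-]/[HA] = (2.57 × 10^-3)² / 4.21 × 10^-1 = 1.57 × 10^-5
pKa = -log(1.57 × 10^-5) = 4.80

pKa = 4.80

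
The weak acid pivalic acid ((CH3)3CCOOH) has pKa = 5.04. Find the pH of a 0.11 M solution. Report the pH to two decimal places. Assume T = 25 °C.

pH = 3.00

(CH3)3CCOOH ⇌ (CH3)3CCOO- + H+
Ka = 10^(−5.04) = 9.12 × 10^-6
Ka = x²/(0.11 − x) = 9.12 × 10^-6
Neglecting x in the denominator: x = √(9.12 × 10^-6 × 0.11) = 1.00 × 10^-3 M
(x/C₀ = 0.91% < 5%, so the approximation holds.)
pH = −log[H+] = −log(1.00 × 10^-3) = 3.00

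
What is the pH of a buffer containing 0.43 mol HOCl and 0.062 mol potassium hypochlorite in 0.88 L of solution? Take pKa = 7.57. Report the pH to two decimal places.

pH = 6.73

pH = pKa + log([A⁻]/[HA]) = 7.57 + log(0.062/0.43)
pH = 7.57 + (-0.841) = 6.73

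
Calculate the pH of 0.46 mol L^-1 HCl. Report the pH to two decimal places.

HCl is a strong acid and dissociates completely, so [H+] = 0.46 M.
pH = -log(0.46) = 0.34

pH = 0.34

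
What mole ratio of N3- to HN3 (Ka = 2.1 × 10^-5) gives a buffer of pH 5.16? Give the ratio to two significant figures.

pKa = -log(2.1 × 10^-5) = 4.678
pH = pKa + log(r) ⇒ log(r) = 5.16 − 4.678 = +0.482
r = [N3-]/[HN3] = 10^(+0.482) = 3.03

ratio = 3.0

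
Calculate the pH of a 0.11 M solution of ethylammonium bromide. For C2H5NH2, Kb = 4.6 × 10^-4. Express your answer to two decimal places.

pH = 5.81

C2H5NH3+ is the conjugate acid of the weak base C2H5NH2.
Ka = Kw/Kb = 1.0×10^-14 / 4.6 × 10^-4 = 2.17 × 10^-11
Ka = [H+]²/(0.11 − [H+]) = 2.17 × 10^-11
Since Ka ≪ C₀, [H+] ≈ √(Ka·C₀) = 1.54 × 10^-6 M.
([H+]/C₀ = 0.0014% < 5%, so the approximation holds.)
pH = −log(1.54 × 10^-6) = 5.81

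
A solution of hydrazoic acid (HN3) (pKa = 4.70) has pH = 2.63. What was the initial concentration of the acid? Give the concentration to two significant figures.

[H+] = 10^(-2.63) = 2.34 × 10^-3 M = x
Ka = 10^(−4.70) = 2.00 × 10^-5
Ka = x²/(C₀ − x) ⇒ C₀ = x + x²/Ka
C₀ = 2.34 × 10^-3 + (2.34 × 10^-3)²/(2.00 × 10^-5) = 2.76 × 10^-1 M

C₀ = 2.8 × 10^-1 M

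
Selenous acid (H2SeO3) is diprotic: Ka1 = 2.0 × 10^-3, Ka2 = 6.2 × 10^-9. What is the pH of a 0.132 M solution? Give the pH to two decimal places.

Since Ka1 ≫ Ka2, the first ionization dominates [H+].
Ka1 = x²/(0.132 − x) = 2.0 × 10^-3
Solving the quadratic: x = (−Ka1 + √(Ka1² + 4·Ka1·C₀))/2 = 1.53 × 10^-2 M
pH = −log(1.53 × 10^-2) = 1.82

pH = 1.82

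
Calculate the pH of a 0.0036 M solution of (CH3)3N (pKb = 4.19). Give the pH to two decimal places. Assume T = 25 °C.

(CH3)3N + H2O ⇌ (CH3)3NH+ + OH-
Kb = 10^(−4.19) = 6.46 × 10^-5
Kb = [OH-]²/(0.0036 − [OH-]) = 6.46 × 10^-5
[OH-] is not negligible relative to C₀; solve [OH-]² + 6.46e-05·[OH-] − 2.33e-07 = 0.
[OH-] = (−Kb + √(Kb² + 4·Kb·C₀))/2 = 4.51 × 10^-4 M
pOH = −log(4.51 × 10^-4) = 3.35; pH = 14.00 − 3.35 = 10.65

pH = 10.65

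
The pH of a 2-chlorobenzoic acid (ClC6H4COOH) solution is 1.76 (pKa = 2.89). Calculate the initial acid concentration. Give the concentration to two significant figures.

C₀ = 2.5 × 10^-1 M

[H+] = 10^(-1.76) = 1.74 × 10^-2 M = x
Ka = 10^(−2.89) = 1.29 × 10^-3
Ka = x²/(C₀ − x) ⇒ C₀ = x + x²/Ka
C₀ = 1.74 × 10^-2 + (1.74 × 10^-2)²/(1.29 × 10^-3) = 2.52 × 10^-1 M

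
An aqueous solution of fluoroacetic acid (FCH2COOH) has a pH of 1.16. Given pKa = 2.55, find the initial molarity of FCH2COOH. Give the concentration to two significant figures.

C₀ = 1.8 M

[H+] = 10^(-1.16) = 6.92 × 10^-2 M = x
Ka = 10^(−2.55) = 2.82 × 10^-3
Ka = x²/(C₀ − x) ⇒ C₀ = x + x²/Ka
C₀ = 6.92 × 10^-2 + (6.92 × 10^-2)²/(2.82 × 10^-3) = 1.77 M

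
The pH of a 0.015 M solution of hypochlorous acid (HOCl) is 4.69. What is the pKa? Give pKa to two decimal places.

[H+] = 10^(-4.69) = 2.04 × 10^-5 M
At equilibrium [HA] = 0.015 − 2.04 × 10^-5 = 1.50 × 10^-2 M
Ka = [H+][A-]/[HA] = (2.04 × 10^-5)² / 1.50 × 10^-2 = 2.77 × 10^-8
pKa = -log(2.77 × 10^-8) = 7.56

pKa = 7.56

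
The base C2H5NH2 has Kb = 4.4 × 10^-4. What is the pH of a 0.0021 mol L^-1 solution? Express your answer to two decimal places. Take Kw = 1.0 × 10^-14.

C2H5NH2 + H2O ⇌ C2H5NH3+ + OH-
Kb = x²/(0.0021 − x) = 4.4 × 10^-4
Here C₀/Kb ≈ 4.77, so the small-x approximation fails. Use the quadratic:
x = (−Kb + √(Kb² + 4·Kb·C₀))/2 = 7.66 × 10^-4 M
pOH = 3.12, so pH = 14.00 − pOH = 10.88

pH = 10.88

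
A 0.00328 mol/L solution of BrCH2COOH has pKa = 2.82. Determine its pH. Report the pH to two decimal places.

pH = 2.80

BrCH2COOH ⇌ BrCH2COO- + H+
Ka = 10^(−2.82) = 1.51 × 10^-3
Let x = [H+] at equilibrium. Ka = x²/(0.00328 − x).
x is not negligible relative to C₀; solve x² + 0.00151·x − 4.95e-06 = 0.
x = (−Ka + √(Ka² + 4·Ka·C₀))/2 = 1.60 × 10^-3 M
pH = −log[H+] = −log(1.60 × 10^-3) = 2.80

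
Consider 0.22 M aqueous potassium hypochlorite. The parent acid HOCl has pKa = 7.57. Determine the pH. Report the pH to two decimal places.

pH = 10.46

OCl- is the conjugate base of the weak acid HOCl.
Ka = 10^(−7.57) = 2.69 × 10^-8
Kb = Kw/Ka = 1.0×10^-14 / 2.69 × 10^-8 = 3.72 × 10^-7
From the ICE table, Kb = [OH-]²/(0.22 − [OH-]) = 3.72 × 10^-7.
Neglecting [OH-] in the denominator: [OH-] = √(3.72 × 10^-7 × 0.22) = 2.86 × 10^-4 M
pOH = 3.54, so pH = 14.00 − pOH = 10.46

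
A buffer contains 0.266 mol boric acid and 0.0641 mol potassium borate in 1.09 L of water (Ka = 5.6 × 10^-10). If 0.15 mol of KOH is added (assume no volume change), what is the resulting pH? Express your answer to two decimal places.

pH = 9.52

OH- converts B(OH)3 to B(OH)4-: B(OH)3 → 0.116 mol, B(OH)4- → 0.214 mol.
pKa = −log(5.6 × 10^-10) = 9.252
pH = pKa + log(n_B(OH)4-/n_B(OH)3) = 9.252 + log(0.214/0.116) = 9.252 + (+0.266)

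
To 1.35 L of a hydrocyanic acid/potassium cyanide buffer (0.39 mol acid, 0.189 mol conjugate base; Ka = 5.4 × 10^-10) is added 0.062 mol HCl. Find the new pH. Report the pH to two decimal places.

pH = 8.72

After neutralization: n(HCN) = 0.452 mol, n(CN-) = 0.127 mol.
pKa = −log(5.4 × 10^-10) = 9.268
pH = pKa + log([A⁻]/[HA]) = 9.268 + log(0.127/0.452) = 9.268 -0.551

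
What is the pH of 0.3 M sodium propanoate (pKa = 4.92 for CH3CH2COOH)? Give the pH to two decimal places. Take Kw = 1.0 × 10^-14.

pH = 9.20

CH3CH2COO- is the conjugate base of the weak acid CH3CH2COOH.
Ka = 10^(−4.92) = 1.20 × 10^-5
Kb = Kw/Ka = 1.0×10^-14 / 1.20 × 10^-5 = 8.33 × 10^-10
Let x = [OH-] at equilibrium. Kb = x²/(0.3 − x).
Assume x ≪ 0.3: x ≈ √(8.33 × 10^-10 × 0.3) = 1.58 × 10^-5 M
(x/C₀ = 0.0053% < 5%, so the approximation holds.)
pOH = −log(1.58 × 10^-5) = 4.80; pH = 14.00 − 4.80 = 9.20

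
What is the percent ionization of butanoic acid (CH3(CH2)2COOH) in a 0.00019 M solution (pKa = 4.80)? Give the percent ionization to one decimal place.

CH3(CH2)2COOH ⇌ CH3(CH2)2COO- + H+; let x = [H+] at equilibrium.
Ka = 10^(−4.80) = 1.58 × 10^-5
Ka = x²/(C₀ − x); solving the quadratic gives x = 4.75 × 10^-5 M.
Fraction ionized = 4.75 × 10^-5 / 0.00019 = 0.2500 → 25.0%

25.0%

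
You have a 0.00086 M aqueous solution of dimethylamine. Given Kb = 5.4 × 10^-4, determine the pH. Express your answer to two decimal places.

(CH3)2NH + H2O ⇌ (CH3)2NH2+ + OH-
Kb = x²/(0.00086 − x) = 5.4 × 10^-4
The 5% rule fails; solving x² + Kb·x − Kb·C₀ = 0 exactly:
x = (−Kb + √(Kb² + 4·Kb·C₀))/2 = 4.63 × 10^-4 M
pOH = −log(4.63 × 10^-4) = 3.33; pH = 14.00 − 3.33 = 10.67

pH = 10.67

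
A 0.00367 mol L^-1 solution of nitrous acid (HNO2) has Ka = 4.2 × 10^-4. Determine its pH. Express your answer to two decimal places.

HNO2 ⇌ NO2- + H+
Let x = [H+] at equilibrium. Ka = x²/(0.00367 − x).
The 5% rule fails; solving x² + Ka·x − Ka·C₀ = 0 exactly:
x = (−Ka + √(Ka² + 4·Ka·C₀))/2 = 1.05 × 10^-3 M
pH = −log(1.05 × 10^-3) = 2.98

pH = 2.98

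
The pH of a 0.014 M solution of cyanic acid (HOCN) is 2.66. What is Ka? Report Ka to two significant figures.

Ka = 4.1 × 10^-4

[H+] = 10^(-2.66) = 2.19 × 10^-3 M
At equilibrium [HA] = 0.014 − 2.19 × 10^-3 = 1.18 × 10^-2 M
Ka = [H+][A-]/[HA] = (2.19 × 10^-3)² / 1.18 × 10^-2 = 4.1 × 10^-4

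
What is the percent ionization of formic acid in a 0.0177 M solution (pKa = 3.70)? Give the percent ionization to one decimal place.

HCOOH ⇌ HCOO- + H+; let x = [H+] at equilibrium.
Ka = 10^(−3.70) = 2.00 × 10^-4
Ka = x²/(C₀ − x); solving the quadratic gives x = 1.78 × 10^-3 M.
% ionization = x/C₀ × 100% = 1.78 × 10^-3/0.0177 × 100% = 10.1%

10.1%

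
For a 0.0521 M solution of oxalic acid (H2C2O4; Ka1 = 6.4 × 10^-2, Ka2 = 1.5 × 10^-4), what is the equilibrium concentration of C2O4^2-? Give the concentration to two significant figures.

1.5 × 10^-4 M

First ionization gives [H+] ≈ [HC2O4-] = 3.40 × 10^-2 M.
Second step: Ka2 = [H+][C2O4^2-]/[HC2O4-] ≈ [C2O4^2-] (since [H+] ≈ [HC2O4-]).
So [C2O4^2-] ≈ Ka2.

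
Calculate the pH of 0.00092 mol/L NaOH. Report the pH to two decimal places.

NaOH is a strong base; [OH-] = 0.00092 M.
pOH = -log(0.00092) = 3.04
pH = 14.00 - 3.04 = 10.96

pH = 10.96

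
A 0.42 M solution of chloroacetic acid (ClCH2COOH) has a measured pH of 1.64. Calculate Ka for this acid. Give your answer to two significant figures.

Ka = 1.3 × 10^-3

[H+] = 10^(-1.64) = 2.29 × 10^-2 M
At equilibrium [HA] = 0.42 − 2.29 × 10^-2 = 3.97 × 10^-1 M
Ka = [H+][A-]/[HA] = (2.29 × 10^-2)² / 3.97 × 10^-1 = 1.3 × 10^-3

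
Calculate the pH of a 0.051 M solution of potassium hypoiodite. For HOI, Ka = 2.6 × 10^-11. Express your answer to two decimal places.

OI- is the conjugate base of the weak acid HOI.
Kb = Kw/Ka = 1.0×10^-14 / 2.6 × 10^-11 = 3.85 × 10^-4
From the ICE table, Kb = [OH-]²/(0.051 − [OH-]) = 3.85 × 10^-4.
The 5% rule fails; solving [OH-]² + Kb·[OH-] − Kb·C₀ = 0 exactly:
[OH-] = (−Kb + √(Kb² + 4·Kb·C₀))/2 = 4.24 × 10^-3 M
pOH = 2.37, so pH = 14.00 − pOH = 11.63

pH = 11.63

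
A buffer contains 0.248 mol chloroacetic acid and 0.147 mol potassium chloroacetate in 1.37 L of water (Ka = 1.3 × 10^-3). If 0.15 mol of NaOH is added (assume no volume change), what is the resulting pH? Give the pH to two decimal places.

pH = 3.37

OH- converts ClCH2COOH to ClCH2COO-: ClCH2COOH → 0.098 mol, ClCH2COO- → 0.297 mol.
pKa = −log(1.3 × 10^-3) = 2.886
Henderson–Hasselbalch with mole ratio 0.297/0.098: pH = 2.886 + (+0.482)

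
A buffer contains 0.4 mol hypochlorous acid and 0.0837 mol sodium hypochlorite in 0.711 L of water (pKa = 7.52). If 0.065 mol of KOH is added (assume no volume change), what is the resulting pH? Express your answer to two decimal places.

pH = 7.17

OH- converts HOCl to OCl-: HOCl → 0.335 mol, OCl- → 0.149 mol.
pH = pKa + log([A⁻]/[HA]) = 7.52 + log(0.149/0.335) = 7.52 -0.352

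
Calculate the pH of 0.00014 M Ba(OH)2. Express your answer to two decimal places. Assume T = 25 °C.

Ba(OH)2 is a strong base (each formula unit releases 2 OH-); [OH-] = 0.00028 M.
pOH = -log(0.00028) = 3.55
pH = 14.00 - 3.55 = 10.45

pH = 10.45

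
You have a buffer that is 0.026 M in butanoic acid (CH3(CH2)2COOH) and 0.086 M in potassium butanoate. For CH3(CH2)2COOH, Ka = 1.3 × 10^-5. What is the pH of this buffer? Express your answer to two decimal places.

pKa = −log(1.3 × 10^-5) = 4.886
Henderson–Hasselbalch: pH = pKa + log([CH3(CH2)2COO-]/[CH3(CH2)2COOH]) = 4.886 + log(0.086/0.026)
pH = 4.886 + (+0.520) = 5.41

pH = 5.41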